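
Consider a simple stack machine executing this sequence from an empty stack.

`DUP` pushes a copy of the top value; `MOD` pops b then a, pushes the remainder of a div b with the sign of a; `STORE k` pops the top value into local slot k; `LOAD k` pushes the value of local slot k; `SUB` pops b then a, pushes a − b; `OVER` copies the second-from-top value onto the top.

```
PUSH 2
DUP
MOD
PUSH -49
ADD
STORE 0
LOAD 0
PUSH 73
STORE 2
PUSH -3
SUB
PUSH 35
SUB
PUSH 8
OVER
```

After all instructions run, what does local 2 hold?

PUSH 2   : [2]
DUP      : [2, 2]
MOD      : [0]
PUSH -49 : [0, -49]
ADD      : [-49]
STORE 0  : []
LOAD 0   : [-49]
PUSH 73  : [-49, 73]
STORE 2  : [-49]
PUSH -3  : [-49, -3]
SUB      : [-46]
PUSH 35  : [-46, 35]
SUB      : [-81]
PUSH 8   : [-81, 8]
OVER     : [-81, 8, -81]

73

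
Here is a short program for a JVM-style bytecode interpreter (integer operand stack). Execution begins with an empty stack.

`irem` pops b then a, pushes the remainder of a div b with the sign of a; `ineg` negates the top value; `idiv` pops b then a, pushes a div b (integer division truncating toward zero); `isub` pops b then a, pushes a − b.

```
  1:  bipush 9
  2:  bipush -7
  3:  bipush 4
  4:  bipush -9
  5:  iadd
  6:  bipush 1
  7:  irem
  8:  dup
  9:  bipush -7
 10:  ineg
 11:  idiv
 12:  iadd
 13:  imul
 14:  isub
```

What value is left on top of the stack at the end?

9

bipush 9  → [9]
bipush -7 → [9, -7]
bipush 4  → [9, -7, 4]
bipush -9 → [9, -7, 4, -9]
iadd      → [9, -7, -5]
bipush 1  → [9, -7, -5, 1]
irem      → [9, -7, 0]
dup       → [9, -7, 0, 0]
bipush -7 → [9, -7, 0, 0, -7]
ineg      → [9, -7, 0, 0, 7]
idiv      → [9, -7, 0, 0]
iadd      → [9, -7, 0]
imul      → [9, 0]
isub      → [9]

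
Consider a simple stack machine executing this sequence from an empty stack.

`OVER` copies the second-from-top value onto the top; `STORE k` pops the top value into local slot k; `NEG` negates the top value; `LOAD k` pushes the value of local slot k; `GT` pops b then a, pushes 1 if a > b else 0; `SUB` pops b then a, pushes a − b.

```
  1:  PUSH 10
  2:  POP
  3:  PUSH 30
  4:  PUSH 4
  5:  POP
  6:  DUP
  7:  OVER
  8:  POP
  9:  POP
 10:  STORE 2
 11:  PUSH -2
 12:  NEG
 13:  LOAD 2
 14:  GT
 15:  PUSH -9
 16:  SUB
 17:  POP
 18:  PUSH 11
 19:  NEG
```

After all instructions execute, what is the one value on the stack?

-11

PUSH 10 -> [10]
POP     -> []
PUSH 30 -> [30]
PUSH 4  -> [30, 4]
POP     -> [30]
DUP     -> [30, 30]
OVER    -> [30, 30, 30]
POP     -> [30, 30]
POP     -> [30]
STORE 2 -> []
PUSH -2 -> [-2]
NEG     -> [2]
LOAD 2  -> [2, 30]
GT      -> [0]
PUSH -9 -> [0, -9]
SUB     -> [9]
POP     -> []
PUSH 11 -> [11]
NEG     -> [-11]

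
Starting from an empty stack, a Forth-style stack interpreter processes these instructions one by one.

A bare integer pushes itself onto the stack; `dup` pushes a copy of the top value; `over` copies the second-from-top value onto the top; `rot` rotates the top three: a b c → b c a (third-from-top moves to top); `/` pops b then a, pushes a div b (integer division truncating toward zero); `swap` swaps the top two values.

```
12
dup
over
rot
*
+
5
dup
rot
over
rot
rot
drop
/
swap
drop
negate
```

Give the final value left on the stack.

-1

12      12
dup     12 12
over    12 12 12
rot     12 12 12
*       12 144
+       156
5       156 5
dup     156 5 5
rot     5 5 156
over    5 5 156 5
rot     5 156 5 5
rot     5 5 5 156
drop    5 5 5
/       5 1
swap    1 5
drop    1
negate  -1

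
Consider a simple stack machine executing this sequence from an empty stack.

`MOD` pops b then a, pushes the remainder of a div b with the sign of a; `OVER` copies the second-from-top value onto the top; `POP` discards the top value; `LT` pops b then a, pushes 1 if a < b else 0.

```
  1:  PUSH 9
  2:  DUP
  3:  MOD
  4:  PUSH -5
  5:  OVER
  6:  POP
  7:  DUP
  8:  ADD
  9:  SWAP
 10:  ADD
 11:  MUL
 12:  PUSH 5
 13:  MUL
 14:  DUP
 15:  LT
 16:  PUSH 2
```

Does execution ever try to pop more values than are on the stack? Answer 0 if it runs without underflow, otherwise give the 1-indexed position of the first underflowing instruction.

PUSH 9  -> 9
DUP     -> 9 9
MOD     -> 0
PUSH -5 -> 0 -5
OVER    -> 0 -5 0
POP     -> 0 -5
DUP     -> 0 -5 -5
ADD     -> 0 -10
SWAP    -> -10 0
ADD     -> -10
MUL  — needs 2 operands, stack has 1 → underflow

11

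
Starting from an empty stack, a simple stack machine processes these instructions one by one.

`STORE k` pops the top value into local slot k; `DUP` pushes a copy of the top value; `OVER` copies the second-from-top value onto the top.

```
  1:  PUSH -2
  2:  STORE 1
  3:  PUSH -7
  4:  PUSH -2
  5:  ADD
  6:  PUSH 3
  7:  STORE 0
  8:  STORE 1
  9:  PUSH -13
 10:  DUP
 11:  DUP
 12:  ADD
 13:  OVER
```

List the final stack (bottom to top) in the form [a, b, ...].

PUSH -2  -> -2
STORE 1  -> (empty)
PUSH -7  -> -7
PUSH -2  -> -7 -2
ADD      -> -9
PUSH 3   -> -9 3
STORE 0  -> -9
STORE 1  -> (empty)
PUSH -13 -> -13
DUP      -> -13 -13
DUP      -> -13 -13 -13
ADD      -> -13 -26
OVER     -> -13 -26 -13

[-13, -26, -13]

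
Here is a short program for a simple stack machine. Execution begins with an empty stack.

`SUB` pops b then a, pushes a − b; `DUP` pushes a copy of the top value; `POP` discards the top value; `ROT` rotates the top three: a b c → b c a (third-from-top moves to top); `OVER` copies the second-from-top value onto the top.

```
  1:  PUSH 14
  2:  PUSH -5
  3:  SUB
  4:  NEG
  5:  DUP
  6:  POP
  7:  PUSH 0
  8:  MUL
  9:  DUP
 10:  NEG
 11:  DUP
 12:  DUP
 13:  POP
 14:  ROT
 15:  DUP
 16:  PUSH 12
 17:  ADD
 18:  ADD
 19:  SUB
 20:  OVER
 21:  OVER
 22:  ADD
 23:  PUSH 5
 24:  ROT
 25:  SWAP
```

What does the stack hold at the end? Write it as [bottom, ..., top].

[0, -12, -12, 5]

PUSH 14  [14]
PUSH -5  [14, -5]
SUB      [19]
NEG      [-19]
DUP      [-19, -19]
POP      [-19]
PUSH 0   [-19, 0]
MUL      [0]
DUP      [0, 0]
NEG      [0, 0]
DUP      [0, 0, 0]
DUP      [0, 0, 0, 0]
POP      [0, 0, 0]
ROT      [0, 0, 0]
DUP      [0, 0, 0, 0]
PUSH 12  [0, 0, 0, 0, 12]
ADD      [0, 0, 0, 12]
ADD      [0, 0, 12]
SUB      [0, -12]
OVER     [0, -12, 0]
OVER     [0, -12, 0, -12]
ADD      [0, -12, -12]
PUSH 5   [0, -12, -12, 5]
ROT      [0, -12, 5, -12]
SWAP     [0, -12, -12, 5]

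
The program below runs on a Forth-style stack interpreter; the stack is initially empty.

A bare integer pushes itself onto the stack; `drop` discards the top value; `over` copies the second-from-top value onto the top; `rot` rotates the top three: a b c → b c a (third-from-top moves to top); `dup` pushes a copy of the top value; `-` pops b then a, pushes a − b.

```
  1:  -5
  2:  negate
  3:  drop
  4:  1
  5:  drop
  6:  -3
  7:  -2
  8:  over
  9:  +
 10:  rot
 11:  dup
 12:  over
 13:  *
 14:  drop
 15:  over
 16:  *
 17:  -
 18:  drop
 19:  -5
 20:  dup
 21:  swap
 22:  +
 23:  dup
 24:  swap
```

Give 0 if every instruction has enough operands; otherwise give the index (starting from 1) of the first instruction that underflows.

10

-5     -> [-5]
negate -> [5]
drop   -> []
1      -> [1]
drop   -> []
-3     -> [-3]
-2     -> [-3, -2]
over   -> [-3, -2, -3]
+      -> [-3, -5]
rot  — needs 3 operands, stack has 2 → underflow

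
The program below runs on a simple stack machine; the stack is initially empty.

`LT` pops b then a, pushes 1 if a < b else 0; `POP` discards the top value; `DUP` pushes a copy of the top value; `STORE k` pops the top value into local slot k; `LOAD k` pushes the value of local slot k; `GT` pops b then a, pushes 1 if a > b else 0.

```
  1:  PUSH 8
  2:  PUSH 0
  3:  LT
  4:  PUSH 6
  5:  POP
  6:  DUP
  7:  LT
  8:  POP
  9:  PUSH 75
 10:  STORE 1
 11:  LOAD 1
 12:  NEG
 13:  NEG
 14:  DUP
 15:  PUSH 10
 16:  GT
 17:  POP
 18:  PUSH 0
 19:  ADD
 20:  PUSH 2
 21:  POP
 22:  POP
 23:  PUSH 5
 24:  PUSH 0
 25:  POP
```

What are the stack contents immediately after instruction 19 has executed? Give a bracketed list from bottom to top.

[75]

PUSH 8  : 8
PUSH 0  : 8 0
LT      : 0
PUSH 6  : 0 6
POP     : 0
DUP     : 0 0
LT      : 0
POP     : (empty)
PUSH 75 : 75
STORE 1 : (empty)
LOAD 1  : 75
NEG     : -75
NEG     : 75
DUP     : 75 75
PUSH 10 : 75 75 10
GT      : 75 1
POP     : 75
PUSH 0  : 75 0
ADD     : 75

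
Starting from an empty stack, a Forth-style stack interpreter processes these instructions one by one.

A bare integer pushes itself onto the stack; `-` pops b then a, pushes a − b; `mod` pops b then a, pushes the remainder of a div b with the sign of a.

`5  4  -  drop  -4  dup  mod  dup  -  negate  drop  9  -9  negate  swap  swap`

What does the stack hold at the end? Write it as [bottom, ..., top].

[9, 9]

5      -> [5]
4      -> [5, 4]
-      -> [1]
drop   -> []
-4     -> [-4]
dup    -> [-4, -4]
mod    -> [0]
dup    -> [0, 0]
-      -> [0]
negate -> [0]
drop   -> []
9      -> [9]
-9     -> [9, -9]
negate -> [9, 9]
swap   -> [9, 9]
swap   -> [9, 9]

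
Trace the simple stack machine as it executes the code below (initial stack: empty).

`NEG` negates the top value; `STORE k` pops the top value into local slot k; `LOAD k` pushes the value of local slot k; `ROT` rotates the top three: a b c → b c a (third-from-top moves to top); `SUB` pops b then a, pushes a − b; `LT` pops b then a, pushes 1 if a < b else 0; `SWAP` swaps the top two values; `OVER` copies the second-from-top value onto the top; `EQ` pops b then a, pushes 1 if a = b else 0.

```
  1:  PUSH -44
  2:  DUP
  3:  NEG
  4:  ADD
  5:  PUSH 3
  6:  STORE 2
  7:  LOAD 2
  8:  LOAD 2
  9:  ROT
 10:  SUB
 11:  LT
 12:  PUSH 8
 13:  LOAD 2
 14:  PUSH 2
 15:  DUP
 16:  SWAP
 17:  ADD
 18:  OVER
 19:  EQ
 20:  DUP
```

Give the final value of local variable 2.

3

PUSH -44 : [-44]
DUP      : [-44, -44]
NEG      : [-44, 44]
ADD      : [0]
PUSH 3   : [0, 3]
STORE 2  : [0]
LOAD 2   : [0, 3]
LOAD 2   : [0, 3, 3]
ROT      : [3, 3, 0]
SUB      : [3, 3]
LT       : [0]
PUSH 8   : [0, 8]
LOAD 2   : [0, 8, 3]
PUSH 2   : [0, 8, 3, 2]
DUP      : [0, 8, 3, 2, 2]
SWAP     : [0, 8, 3, 2, 2]
ADD      : [0, 8, 3, 4]
OVER     : [0, 8, 3, 4, 3]
EQ       : [0, 8, 3, 0]
DUP      : [0, 8, 3, 0, 0]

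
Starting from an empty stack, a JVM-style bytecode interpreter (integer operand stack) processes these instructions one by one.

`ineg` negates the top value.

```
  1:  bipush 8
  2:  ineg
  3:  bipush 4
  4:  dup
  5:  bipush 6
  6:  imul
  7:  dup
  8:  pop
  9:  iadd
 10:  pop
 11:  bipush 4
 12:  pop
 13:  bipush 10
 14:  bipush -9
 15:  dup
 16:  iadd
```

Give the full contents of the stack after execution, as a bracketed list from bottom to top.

[-8, 10, -18]

bipush 8  : [8]
ineg      : [-8]
bipush 4  : [-8, 4]
dup       : [-8, 4, 4]
bipush 6  : [-8, 4, 4, 6]
imul      : [-8, 4, 24]
dup       : [-8, 4, 24, 24]
pop       : [-8, 4, 24]
iadd      : [-8, 28]
pop       : [-8]
bipush 4  : [-8, 4]
pop       : [-8]
bipush 10 : [-8, 10]
bipush -9 : [-8, 10, -9]
dup       : [-8, 10, -9, -9]
iadd      : [-8, 10, -18]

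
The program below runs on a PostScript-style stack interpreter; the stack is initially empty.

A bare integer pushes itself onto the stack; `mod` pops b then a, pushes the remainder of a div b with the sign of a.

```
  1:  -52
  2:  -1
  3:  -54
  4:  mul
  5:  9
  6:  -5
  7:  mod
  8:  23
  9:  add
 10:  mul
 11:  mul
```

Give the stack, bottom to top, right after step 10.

[-52, 1458]

-52  -52
-1   -52 -1
-54  -52 -1 -54
mul  -52 54
9    -52 54 9
-5   -52 54 9 -5
mod  -52 54 4
23   -52 54 4 23
add  -52 54 27
mul  -52 1458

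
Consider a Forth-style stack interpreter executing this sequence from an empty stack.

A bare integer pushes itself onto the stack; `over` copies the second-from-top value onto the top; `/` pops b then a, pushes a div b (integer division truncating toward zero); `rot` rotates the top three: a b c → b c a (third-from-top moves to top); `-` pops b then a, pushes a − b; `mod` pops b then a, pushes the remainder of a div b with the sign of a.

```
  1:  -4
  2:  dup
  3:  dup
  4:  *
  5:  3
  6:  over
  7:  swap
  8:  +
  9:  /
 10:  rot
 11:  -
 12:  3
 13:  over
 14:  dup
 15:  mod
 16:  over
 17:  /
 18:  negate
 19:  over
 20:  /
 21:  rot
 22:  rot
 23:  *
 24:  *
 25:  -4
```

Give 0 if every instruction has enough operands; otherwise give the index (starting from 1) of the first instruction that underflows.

10

-4   : [-4]
dup  : [-4, -4]
dup  : [-4, -4, -4]
*    : [-4, 16]
3    : [-4, 16, 3]
over : [-4, 16, 3, 16]
swap : [-4, 16, 16, 3]
+    : [-4, 16, 19]
/    : [-4, 0]
rot  — needs 3 operands, stack has 2 → underflow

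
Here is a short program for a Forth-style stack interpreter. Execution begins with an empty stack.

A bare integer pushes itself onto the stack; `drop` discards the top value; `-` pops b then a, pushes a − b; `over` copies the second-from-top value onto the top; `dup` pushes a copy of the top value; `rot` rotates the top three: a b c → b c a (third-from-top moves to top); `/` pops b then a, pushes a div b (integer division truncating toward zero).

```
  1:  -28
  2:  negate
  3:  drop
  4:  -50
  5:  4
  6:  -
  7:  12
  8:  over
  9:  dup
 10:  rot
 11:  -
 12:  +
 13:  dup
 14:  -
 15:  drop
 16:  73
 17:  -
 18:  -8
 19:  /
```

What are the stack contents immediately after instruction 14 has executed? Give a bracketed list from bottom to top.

[-54, 0]

-28     -28
negate  28
drop    (empty)
-50     -50
4       -50 4
-       -54
12      -54 12
over    -54 12 -54
dup     -54 12 -54 -54
rot     -54 -54 -54 12
-       -54 -54 -66
+       -54 -120
dup     -54 -120 -120
-       -54 0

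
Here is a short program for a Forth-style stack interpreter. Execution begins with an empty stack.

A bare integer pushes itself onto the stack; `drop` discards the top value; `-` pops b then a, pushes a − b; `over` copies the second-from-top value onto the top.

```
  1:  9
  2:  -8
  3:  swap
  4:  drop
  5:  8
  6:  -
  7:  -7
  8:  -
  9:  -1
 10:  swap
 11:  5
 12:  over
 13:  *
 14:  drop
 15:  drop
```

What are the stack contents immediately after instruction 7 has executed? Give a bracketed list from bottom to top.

9    → [9]
-8   → [9, -8]
swap → [-8, 9]
drop → [-8]
8    → [-8, 8]
-    → [-16]
-7   → [-16, -7]

[-16, -7]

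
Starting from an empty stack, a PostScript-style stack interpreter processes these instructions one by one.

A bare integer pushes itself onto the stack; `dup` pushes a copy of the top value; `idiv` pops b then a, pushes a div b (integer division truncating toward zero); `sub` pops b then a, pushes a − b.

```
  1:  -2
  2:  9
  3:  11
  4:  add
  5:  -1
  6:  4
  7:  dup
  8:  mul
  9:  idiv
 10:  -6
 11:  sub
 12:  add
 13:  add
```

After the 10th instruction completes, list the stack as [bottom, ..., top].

-2   : -2
9    : -2 9
11   : -2 9 11
add  : -2 20
-1   : -2 20 -1
4    : -2 20 -1 4
dup  : -2 20 -1 4 4
mul  : -2 20 -1 16
idiv : -2 20 0
-6   : -2 20 0 -6

[-2, 20, 0, -6]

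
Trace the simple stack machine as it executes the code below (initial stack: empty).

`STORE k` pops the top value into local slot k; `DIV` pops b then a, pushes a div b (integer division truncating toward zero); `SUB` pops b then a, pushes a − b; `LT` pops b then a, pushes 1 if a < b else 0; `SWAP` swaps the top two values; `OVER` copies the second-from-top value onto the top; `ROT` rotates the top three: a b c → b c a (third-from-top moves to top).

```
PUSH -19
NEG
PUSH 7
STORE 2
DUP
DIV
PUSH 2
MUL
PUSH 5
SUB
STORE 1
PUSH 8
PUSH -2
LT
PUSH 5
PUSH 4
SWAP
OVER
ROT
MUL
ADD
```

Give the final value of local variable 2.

PUSH -19 : [-19]
NEG      : [19]
PUSH 7   : [19, 7]
STORE 2  : [19]
DUP      : [19, 19]
DIV      : [1]
PUSH 2   : [1, 2]
MUL      : [2]
PUSH 5   : [2, 5]
SUB      : [-3]
STORE 1  : []
PUSH 8   : [8]
PUSH -2  : [8, -2]
LT       : [0]
PUSH 5   : [0, 5]
PUSH 4   : [0, 5, 4]
SWAP     : [0, 4, 5]
OVER     : [0, 4, 5, 4]
ROT      : [0, 5, 4, 4]
MUL      : [0, 5, 16]
ADD      : [0, 21]

7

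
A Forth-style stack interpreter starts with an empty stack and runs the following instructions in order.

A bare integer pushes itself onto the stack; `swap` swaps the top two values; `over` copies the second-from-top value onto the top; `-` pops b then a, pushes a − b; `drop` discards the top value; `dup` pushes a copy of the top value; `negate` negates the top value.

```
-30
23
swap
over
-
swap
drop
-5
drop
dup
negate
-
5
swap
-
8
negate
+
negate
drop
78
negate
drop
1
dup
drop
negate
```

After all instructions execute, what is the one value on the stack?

-1

-30     -30
23      -30 23
swap    23 -30
over    23 -30 23
-       23 -53
swap    -53 23
drop    -53
-5      -53 -5
drop    -53
dup     -53 -53
negate  -53 53
-       -106
5       -106 5
swap    5 -106
-       111
8       111 8
negate  111 -8
+       103
negate  -103
drop    (empty)
78      78
negate  -78
drop    (empty)
1       1
dup     1 1
drop    1
negate  -1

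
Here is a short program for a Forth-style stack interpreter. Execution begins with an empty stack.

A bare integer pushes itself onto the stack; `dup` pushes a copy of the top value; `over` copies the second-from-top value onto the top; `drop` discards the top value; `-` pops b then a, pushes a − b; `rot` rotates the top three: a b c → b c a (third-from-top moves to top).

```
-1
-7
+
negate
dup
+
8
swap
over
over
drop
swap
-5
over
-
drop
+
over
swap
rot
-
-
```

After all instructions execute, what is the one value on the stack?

-1     : [-1]
-7     : [-1, -7]
+      : [-8]
negate : [8]
dup    : [8, 8]
+      : [16]
8      : [16, 8]
swap   : [8, 16]
over   : [8, 16, 8]
over   : [8, 16, 8, 16]
drop   : [8, 16, 8]
swap   : [8, 8, 16]
-5     : [8, 8, 16, -5]
over   : [8, 8, 16, -5, 16]
-      : [8, 8, 16, -21]
drop   : [8, 8, 16]
+      : [8, 24]
over   : [8, 24, 8]
swap   : [8, 8, 24]
rot    : [8, 24, 8]
-      : [8, 16]
-      : [-8]

-8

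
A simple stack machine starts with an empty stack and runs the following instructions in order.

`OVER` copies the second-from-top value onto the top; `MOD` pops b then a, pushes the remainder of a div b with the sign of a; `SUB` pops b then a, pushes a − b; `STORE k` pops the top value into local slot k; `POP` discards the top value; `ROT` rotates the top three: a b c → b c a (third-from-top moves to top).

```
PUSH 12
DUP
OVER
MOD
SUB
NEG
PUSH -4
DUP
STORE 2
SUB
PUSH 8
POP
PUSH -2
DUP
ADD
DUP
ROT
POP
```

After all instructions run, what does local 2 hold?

-4

PUSH 12 : 12
DUP     : 12 12
OVER    : 12 12 12
MOD     : 12 0
SUB     : 12
NEG     : -12
PUSH -4 : -12 -4
DUP     : -12 -4 -4
STORE 2 : -12 -4
SUB     : -8
PUSH 8  : -8 8
POP     : -8
PUSH -2 : -8 -2
DUP     : -8 -2 -2
ADD     : -8 -4
DUP     : -8 -4 -4
ROT     : -4 -4 -8
POP     : -4 -4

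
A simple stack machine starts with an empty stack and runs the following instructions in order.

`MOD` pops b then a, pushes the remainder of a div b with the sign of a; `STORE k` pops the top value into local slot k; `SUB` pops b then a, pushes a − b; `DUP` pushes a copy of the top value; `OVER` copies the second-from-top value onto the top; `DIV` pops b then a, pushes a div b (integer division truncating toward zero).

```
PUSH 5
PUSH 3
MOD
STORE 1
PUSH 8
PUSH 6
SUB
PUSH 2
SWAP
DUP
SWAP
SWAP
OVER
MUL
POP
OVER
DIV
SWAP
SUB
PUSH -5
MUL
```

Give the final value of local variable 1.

PUSH 5  : 5
PUSH 3  : 5 3
MOD     : 2
STORE 1 : (empty)
PUSH 8  : 8
PUSH 6  : 8 6
SUB     : 2
PUSH 2  : 2 2
SWAP    : 2 2
DUP     : 2 2 2
SWAP    : 2 2 2
SWAP    : 2 2 2
OVER    : 2 2 2 2
MUL     : 2 2 4
POP     : 2 2
OVER    : 2 2 2
DIV     : 2 1
SWAP    : 1 2
SUB     : -1
PUSH -5 : -1 -5
MUL     : 5

2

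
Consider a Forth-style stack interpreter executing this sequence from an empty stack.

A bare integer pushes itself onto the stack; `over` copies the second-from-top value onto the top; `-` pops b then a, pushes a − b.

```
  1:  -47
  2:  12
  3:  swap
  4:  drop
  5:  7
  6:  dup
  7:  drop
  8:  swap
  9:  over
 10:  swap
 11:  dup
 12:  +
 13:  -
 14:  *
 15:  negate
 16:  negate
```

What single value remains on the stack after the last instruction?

-119

-47     [-47]
12      [-47, 12]
swap    [12, -47]
drop    [12]
7       [12, 7]
dup     [12, 7, 7]
drop    [12, 7]
swap    [7, 12]
over    [7, 12, 7]
swap    [7, 7, 12]
dup     [7, 7, 12, 12]
+       [7, 7, 24]
-       [7, -17]
*       [-119]
negate  [119]
negate  [-119]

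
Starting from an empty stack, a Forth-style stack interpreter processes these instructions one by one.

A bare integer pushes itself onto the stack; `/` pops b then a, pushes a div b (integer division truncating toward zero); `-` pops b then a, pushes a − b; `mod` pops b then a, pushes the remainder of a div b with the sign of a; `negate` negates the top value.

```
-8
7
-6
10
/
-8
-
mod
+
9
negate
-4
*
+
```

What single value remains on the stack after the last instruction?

-8     -> [-8]
7      -> [-8, 7]
-6     -> [-8, 7, -6]
10     -> [-8, 7, -6, 10]
/      -> [-8, 7, 0]
-8     -> [-8, 7, 0, -8]
-      -> [-8, 7, 8]
mod    -> [-8, 7]
+      -> [-1]
9      -> [-1, 9]
negate -> [-1, -9]
-4     -> [-1, -9, -4]
*      -> [-1, 36]
+      -> [35]

35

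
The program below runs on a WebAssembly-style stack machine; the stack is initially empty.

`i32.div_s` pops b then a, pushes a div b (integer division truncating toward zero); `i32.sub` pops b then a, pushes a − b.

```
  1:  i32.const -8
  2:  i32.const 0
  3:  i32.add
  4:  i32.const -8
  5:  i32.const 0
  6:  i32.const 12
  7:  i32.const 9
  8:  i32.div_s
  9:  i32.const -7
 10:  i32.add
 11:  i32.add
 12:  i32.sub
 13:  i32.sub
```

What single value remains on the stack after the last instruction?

i32.const -8  -8
i32.const 0   -8 0
i32.add       -8
i32.const -8  -8 -8
i32.const 0   -8 -8 0
i32.const 12  -8 -8 0 12
i32.const 9   -8 -8 0 12 9
i32.div_s     -8 -8 0 1
i32.const -7  -8 -8 0 1 -7
i32.add       -8 -8 0 -6
i32.add       -8 -8 -6
i32.sub       -8 -2
i32.sub       -6

-6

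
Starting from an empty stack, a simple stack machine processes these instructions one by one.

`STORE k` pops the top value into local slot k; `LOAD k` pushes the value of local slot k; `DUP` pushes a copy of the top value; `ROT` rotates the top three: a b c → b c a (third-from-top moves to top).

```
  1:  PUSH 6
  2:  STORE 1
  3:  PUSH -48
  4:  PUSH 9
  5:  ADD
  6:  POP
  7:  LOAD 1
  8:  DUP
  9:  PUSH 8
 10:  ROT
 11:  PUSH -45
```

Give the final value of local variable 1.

6

PUSH 6    [6]
STORE 1   []
PUSH -48  [-48]
PUSH 9    [-48, 9]
ADD       [-39]
POP       []
LOAD 1    [6]
DUP       [6, 6]
PUSH 8    [6, 6, 8]
ROT       [6, 8, 6]
PUSH -45  [6, 8, 6, -45]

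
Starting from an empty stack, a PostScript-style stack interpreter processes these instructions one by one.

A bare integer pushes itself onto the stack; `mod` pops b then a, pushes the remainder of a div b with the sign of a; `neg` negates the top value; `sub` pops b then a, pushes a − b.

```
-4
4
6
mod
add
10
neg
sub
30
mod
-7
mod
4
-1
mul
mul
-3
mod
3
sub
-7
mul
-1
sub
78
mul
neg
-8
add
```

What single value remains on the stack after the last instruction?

-4   -4
4    -4 4
6    -4 4 6
mod  -4 4
add  0
10   0 10
neg  0 -10
sub  10
30   10 30
mod  10
-7   10 -7
mod  3
4    3 4
-1   3 4 -1
mul  3 -4
mul  -12
-3   -12 -3
mod  0
3    0 3
sub  -3
-7   -3 -7
mul  21
-1   21 -1
sub  22
78   22 78
mul  1716
neg  -1716
-8   -1716 -8
add  -1724

-1724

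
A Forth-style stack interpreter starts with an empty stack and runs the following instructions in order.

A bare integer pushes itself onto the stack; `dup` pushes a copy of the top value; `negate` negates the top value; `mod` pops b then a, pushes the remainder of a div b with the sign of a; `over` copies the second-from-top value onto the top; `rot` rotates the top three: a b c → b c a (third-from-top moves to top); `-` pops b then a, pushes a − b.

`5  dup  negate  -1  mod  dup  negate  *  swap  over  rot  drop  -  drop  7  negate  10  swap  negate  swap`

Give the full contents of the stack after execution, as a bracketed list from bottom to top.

5      -> [5]
dup    -> [5, 5]
negate -> [5, -5]
-1     -> [5, -5, -1]
mod    -> [5, 0]
dup    -> [5, 0, 0]
negate -> [5, 0, 0]
*      -> [5, 0]
swap   -> [0, 5]
over   -> [0, 5, 0]
rot    -> [5, 0, 0]
drop   -> [5, 0]
-      -> [5]
drop   -> []
7      -> [7]
negate -> [-7]
10     -> [-7, 10]
swap   -> [10, -7]
negate -> [10, 7]
swap   -> [7, 10]

[7, 10]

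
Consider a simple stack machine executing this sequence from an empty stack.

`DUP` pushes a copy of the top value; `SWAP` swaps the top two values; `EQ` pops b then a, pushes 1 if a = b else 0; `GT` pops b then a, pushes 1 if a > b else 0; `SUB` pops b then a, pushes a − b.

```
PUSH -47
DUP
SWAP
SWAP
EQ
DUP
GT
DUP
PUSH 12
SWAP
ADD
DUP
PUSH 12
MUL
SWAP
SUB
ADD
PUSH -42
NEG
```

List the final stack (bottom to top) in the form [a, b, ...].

PUSH -47 -> -47
DUP      -> -47 -47
SWAP     -> -47 -47
SWAP     -> -47 -47
EQ       -> 1
DUP      -> 1 1
GT       -> 0
DUP      -> 0 0
PUSH 12  -> 0 0 12
SWAP     -> 0 12 0
ADD      -> 0 12
DUP      -> 0 12 12
PUSH 12  -> 0 12 12 12
MUL      -> 0 12 144
SWAP     -> 0 144 12
SUB      -> 0 132
ADD      -> 132
PUSH -42 -> 132 -42
NEG      -> 132 42

[132, 42]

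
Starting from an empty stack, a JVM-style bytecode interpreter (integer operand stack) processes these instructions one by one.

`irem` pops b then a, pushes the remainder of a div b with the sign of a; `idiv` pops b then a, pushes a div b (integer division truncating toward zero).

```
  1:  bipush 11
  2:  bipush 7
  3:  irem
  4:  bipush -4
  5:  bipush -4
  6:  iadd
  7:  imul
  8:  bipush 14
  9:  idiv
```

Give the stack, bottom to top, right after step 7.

[-32]

bipush 11  11
bipush 7   11 7
irem       4
bipush -4  4 -4
bipush -4  4 -4 -4
iadd       4 -8
imul       -32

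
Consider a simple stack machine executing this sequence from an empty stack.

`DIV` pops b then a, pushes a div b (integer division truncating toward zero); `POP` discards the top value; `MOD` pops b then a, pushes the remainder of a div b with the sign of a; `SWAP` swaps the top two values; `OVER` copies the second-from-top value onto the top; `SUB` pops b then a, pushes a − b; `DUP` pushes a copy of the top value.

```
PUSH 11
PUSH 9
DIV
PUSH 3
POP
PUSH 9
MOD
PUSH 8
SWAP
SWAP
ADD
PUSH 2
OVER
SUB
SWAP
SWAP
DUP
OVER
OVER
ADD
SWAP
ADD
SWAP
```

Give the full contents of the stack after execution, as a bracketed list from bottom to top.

PUSH 11  11
PUSH 9   11 9
DIV      1
PUSH 3   1 3
POP      1
PUSH 9   1 9
MOD      1
PUSH 8   1 8
SWAP     8 1
SWAP     1 8
ADD      9
PUSH 2   9 2
OVER     9 2 9
SUB      9 -7
SWAP     -7 9
SWAP     9 -7
DUP      9 -7 -7
OVER     9 -7 -7 -7
OVER     9 -7 -7 -7 -7
ADD      9 -7 -7 -14
SWAP     9 -7 -14 -7
ADD      9 -7 -21
SWAP     9 -21 -7

[9, -21, -7]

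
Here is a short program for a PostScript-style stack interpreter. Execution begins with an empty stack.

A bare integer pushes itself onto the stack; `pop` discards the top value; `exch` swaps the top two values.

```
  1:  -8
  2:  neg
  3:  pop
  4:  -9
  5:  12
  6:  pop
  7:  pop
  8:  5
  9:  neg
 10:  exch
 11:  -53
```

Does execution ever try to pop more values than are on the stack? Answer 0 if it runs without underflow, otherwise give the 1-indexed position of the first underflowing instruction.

10

-8  → -8
neg → 8
pop → (empty)
-9  → -9
12  → -9 12
pop → -9
pop → (empty)
5   → 5
neg → -5
exch  — needs 2 operands, stack has 1 → underflow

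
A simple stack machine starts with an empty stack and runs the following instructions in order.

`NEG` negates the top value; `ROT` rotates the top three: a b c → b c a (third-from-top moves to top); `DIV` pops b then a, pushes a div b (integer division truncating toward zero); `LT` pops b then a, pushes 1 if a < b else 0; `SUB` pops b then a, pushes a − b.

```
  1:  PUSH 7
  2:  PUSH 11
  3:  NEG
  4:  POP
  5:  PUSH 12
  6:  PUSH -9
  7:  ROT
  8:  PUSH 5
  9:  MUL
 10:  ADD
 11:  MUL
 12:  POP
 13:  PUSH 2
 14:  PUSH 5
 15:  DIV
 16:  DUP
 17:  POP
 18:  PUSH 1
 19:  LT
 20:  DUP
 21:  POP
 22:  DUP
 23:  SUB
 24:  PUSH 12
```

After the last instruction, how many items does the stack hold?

PUSH 7  -> [7]
PUSH 11 -> [7, 11]
NEG     -> [7, -11]
POP     -> [7]
PUSH 12 -> [7, 12]
PUSH -9 -> [7, 12, -9]
ROT     -> [12, -9, 7]
PUSH 5  -> [12, -9, 7, 5]
MUL     -> [12, -9, 35]
ADD     -> [12, 26]
MUL     -> [312]
POP     -> []
PUSH 2  -> [2]
PUSH 5  -> [2, 5]
DIV     -> [0]
DUP     -> [0, 0]
POP     -> [0]
PUSH 1  -> [0, 1]
LT      -> [1]
DUP     -> [1, 1]
POP     -> [1]
DUP     -> [1, 1]
SUB     -> [0]
PUSH 12 -> [0, 12]

2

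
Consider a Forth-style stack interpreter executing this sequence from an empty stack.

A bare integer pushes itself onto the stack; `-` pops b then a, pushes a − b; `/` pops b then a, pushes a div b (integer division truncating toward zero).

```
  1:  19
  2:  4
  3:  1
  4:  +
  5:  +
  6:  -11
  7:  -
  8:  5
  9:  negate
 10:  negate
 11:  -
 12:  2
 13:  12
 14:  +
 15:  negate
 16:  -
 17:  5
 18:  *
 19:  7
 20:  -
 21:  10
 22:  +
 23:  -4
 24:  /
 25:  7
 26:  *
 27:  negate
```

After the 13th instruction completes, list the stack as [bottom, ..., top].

19      19
4       19 4
1       19 4 1
+       19 5
+       24
-11     24 -11
-       35
5       35 5
negate  35 -5
negate  35 5
-       30
2       30 2
12      30 2 12

[30, 2, 12]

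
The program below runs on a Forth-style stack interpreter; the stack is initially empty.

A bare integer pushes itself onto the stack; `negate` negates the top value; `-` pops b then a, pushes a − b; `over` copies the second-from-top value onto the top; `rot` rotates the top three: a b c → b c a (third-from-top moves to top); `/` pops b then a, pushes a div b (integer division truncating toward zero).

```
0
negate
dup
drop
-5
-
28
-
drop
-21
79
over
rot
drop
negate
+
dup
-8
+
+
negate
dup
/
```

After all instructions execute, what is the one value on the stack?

1

0      → [0]
negate → [0]
dup    → [0, 0]
drop   → [0]
-5     → [0, -5]
-      → [5]
28     → [5, 28]
-      → [-23]
drop   → []
-21    → [-21]
79     → [-21, 79]
over   → [-21, 79, -21]
rot    → [79, -21, -21]
drop   → [79, -21]
negate → [79, 21]
+      → [100]
dup    → [100, 100]
-8     → [100, 100, -8]
+      → [100, 92]
+      → [192]
negate → [-192]
dup    → [-192, -192]
/      → [1]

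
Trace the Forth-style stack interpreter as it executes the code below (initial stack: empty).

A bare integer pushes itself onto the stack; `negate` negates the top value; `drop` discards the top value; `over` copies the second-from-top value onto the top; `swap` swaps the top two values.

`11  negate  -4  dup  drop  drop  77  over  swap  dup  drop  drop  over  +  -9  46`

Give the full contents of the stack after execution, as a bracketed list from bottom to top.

[-11, -22, -9, 46]

11      [11]
negate  [-11]
-4      [-11, -4]
dup     [-11, -4, -4]
drop    [-11, -4]
drop    [-11]
77      [-11, 77]
over    [-11, 77, -11]
swap    [-11, -11, 77]
dup     [-11, -11, 77, 77]
drop    [-11, -11, 77]
drop    [-11, -11]
over    [-11, -11, -11]
+       [-11, -22]
-9      [-11, -22, -9]
46      [-11, -22, -9, 46]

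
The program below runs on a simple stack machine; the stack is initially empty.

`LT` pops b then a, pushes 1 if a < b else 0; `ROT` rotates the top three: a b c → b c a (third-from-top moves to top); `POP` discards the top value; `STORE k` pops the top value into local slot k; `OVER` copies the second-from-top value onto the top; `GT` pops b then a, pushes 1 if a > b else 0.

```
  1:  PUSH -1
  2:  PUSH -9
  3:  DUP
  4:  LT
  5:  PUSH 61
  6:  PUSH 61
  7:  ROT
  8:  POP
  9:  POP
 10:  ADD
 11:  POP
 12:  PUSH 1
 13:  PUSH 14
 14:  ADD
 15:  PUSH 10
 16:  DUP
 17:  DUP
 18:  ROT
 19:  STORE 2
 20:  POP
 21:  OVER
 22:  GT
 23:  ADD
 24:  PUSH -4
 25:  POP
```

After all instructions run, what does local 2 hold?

PUSH -1 : [-1]
PUSH -9 : [-1, -9]
DUP     : [-1, -9, -9]
LT      : [-1, 0]
PUSH 61 : [-1, 0, 61]
PUSH 61 : [-1, 0, 61, 61]
ROT     : [-1, 61, 61, 0]
POP     : [-1, 61, 61]
POP     : [-1, 61]
ADD     : [60]
POP     : []
PUSH 1  : [1]
PUSH 14 : [1, 14]
ADD     : [15]
PUSH 10 : [15, 10]
DUP     : [15, 10, 10]
DUP     : [15, 10, 10, 10]
ROT     : [15, 10, 10, 10]
STORE 2 : [15, 10, 10]
POP     : [15, 10]
OVER    : [15, 10, 15]
GT      : [15, 0]
ADD     : [15]
PUSH -4 : [15, -4]
POP     : [15]

10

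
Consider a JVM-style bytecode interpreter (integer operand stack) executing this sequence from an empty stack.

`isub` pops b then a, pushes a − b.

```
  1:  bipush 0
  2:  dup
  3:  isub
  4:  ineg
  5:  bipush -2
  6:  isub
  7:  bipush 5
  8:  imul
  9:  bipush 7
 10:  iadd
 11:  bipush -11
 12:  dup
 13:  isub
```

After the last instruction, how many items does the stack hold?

2

bipush 0   : 0
dup        : 0 0
isub       : 0
ineg       : 0
bipush -2  : 0 -2
isub       : 2
bipush 5   : 2 5
imul       : 10
bipush 7   : 10 7
iadd       : 17
bipush -11 : 17 -11
dup        : 17 -11 -11
isub       : 17 0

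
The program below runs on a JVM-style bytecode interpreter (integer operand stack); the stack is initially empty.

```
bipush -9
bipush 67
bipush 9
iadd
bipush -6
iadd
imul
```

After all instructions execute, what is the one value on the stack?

bipush -9  [-9]
bipush 67  [-9, 67]
bipush 9   [-9, 67, 9]
iadd       [-9, 76]
bipush -6  [-9, 76, -6]
iadd       [-9, 70]
imul       [-630]

-630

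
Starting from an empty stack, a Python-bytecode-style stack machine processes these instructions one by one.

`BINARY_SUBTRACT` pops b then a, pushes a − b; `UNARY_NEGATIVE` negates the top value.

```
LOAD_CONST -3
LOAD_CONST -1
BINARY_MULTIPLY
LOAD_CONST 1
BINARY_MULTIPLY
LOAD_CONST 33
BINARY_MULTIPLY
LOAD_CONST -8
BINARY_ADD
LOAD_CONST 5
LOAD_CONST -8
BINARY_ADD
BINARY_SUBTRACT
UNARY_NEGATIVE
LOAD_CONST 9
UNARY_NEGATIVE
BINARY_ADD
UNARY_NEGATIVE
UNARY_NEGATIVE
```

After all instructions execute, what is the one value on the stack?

LOAD_CONST -3   -> [-3]
LOAD_CONST -1   -> [-3, -1]
BINARY_MULTIPLY -> [3]
LOAD_CONST 1    -> [3, 1]
BINARY_MULTIPLY -> [3]
LOAD_CONST 33   -> [3, 33]
BINARY_MULTIPLY -> [99]
LOAD_CONST -8   -> [99, -8]
BINARY_ADD      -> [91]
LOAD_CONST 5    -> [91, 5]
LOAD_CONST -8   -> [91, 5, -8]
BINARY_ADD      -> [91, -3]
BINARY_SUBTRACT -> [94]
UNARY_NEGATIVE  -> [-94]
LOAD_CONST 9    -> [-94, 9]
UNARY_NEGATIVE  -> [-94, -9]
BINARY_ADD      -> [-103]
UNARY_NEGATIVE  -> [103]
UNARY_NEGATIVE  -> [-103]

-103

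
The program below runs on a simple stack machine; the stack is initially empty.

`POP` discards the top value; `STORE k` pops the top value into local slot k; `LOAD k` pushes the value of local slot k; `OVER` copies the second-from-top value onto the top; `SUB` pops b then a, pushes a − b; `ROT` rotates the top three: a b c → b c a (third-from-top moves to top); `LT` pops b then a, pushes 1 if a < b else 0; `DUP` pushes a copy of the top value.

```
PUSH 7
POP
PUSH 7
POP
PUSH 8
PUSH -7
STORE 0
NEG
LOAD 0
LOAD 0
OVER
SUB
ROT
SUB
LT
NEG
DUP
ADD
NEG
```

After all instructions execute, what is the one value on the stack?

2

PUSH 7  : [7]
POP     : []
PUSH 7  : [7]
POP     : []
PUSH 8  : [8]
PUSH -7 : [8, -7]
STORE 0 : [8]
NEG     : [-8]
LOAD 0  : [-8, -7]
LOAD 0  : [-8, -7, -7]
OVER    : [-8, -7, -7, -7]
SUB     : [-8, -7, 0]
ROT     : [-7, 0, -8]
SUB     : [-7, 8]
LT      : [1]
NEG     : [-1]
DUP     : [-1, -1]
ADD     : [-2]
NEG     : [2]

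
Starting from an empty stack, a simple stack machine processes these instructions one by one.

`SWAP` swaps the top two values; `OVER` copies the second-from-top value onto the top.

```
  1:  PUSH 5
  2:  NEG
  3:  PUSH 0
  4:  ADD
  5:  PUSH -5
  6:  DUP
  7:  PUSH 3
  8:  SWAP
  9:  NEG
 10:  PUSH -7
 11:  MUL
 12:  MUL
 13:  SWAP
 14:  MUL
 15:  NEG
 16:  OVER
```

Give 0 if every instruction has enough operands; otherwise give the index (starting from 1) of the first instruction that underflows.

PUSH 5  : [5]
NEG     : [-5]
PUSH 0  : [-5, 0]
ADD     : [-5]
PUSH -5 : [-5, -5]
DUP     : [-5, -5, -5]
PUSH 3  : [-5, -5, -5, 3]
SWAP    : [-5, -5, 3, -5]
NEG     : [-5, -5, 3, 5]
PUSH -7 : [-5, -5, 3, 5, -7]
MUL     : [-5, -5, 3, -35]
MUL     : [-5, -5, -105]
SWAP    : [-5, -105, -5]
MUL     : [-5, 525]
NEG     : [-5, -525]
OVER    : [-5, -525, -5]

0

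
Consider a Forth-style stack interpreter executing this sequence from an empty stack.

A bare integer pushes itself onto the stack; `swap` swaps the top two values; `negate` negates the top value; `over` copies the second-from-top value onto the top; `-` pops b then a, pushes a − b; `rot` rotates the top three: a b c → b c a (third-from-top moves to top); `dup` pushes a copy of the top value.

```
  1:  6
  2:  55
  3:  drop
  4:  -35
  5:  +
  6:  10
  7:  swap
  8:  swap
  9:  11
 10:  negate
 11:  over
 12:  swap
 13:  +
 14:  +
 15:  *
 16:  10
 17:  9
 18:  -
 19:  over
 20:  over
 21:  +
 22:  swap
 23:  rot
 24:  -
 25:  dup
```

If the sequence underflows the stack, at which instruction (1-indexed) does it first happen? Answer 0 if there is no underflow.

0

6      -> [6]
55     -> [6, 55]
drop   -> [6]
-35    -> [6, -35]
+      -> [-29]
10     -> [-29, 10]
swap   -> [10, -29]
swap   -> [-29, 10]
11     -> [-29, 10, 11]
negate -> [-29, 10, -11]
over   -> [-29, 10, -11, 10]
swap   -> [-29, 10, 10, -11]
+      -> [-29, 10, -1]
+      -> [-29, 9]
*      -> [-261]
10     -> [-261, 10]
9      -> [-261, 10, 9]
-      -> [-261, 1]
over   -> [-261, 1, -261]
over   -> [-261, 1, -261, 1]
+      -> [-261, 1, -260]
swap   -> [-261, -260, 1]
rot    -> [-260, 1, -261]
-      -> [-260, 262]
dup    -> [-260, 262, 262]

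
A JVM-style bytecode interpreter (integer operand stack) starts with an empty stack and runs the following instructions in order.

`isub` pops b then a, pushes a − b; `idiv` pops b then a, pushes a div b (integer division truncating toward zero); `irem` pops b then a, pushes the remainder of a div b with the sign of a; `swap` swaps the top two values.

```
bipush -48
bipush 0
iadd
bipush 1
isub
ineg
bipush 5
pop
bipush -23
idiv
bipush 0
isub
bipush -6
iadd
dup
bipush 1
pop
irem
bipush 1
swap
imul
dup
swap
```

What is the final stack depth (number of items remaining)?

2

bipush -48  [-48]
bipush 0    [-48, 0]
iadd        [-48]
bipush 1    [-48, 1]
isub        [-49]
ineg        [49]
bipush 5    [49, 5]
pop         [49]
bipush -23  [49, -23]
idiv        [-2]
bipush 0    [-2, 0]
isub        [-2]
bipush -6   [-2, -6]
iadd        [-8]
dup         [-8, -8]
bipush 1    [-8, -8, 1]
pop         [-8, -8]
irem        [0]
bipush 1    [0, 1]
swap        [1, 0]
imul        [0]
dup         [0, 0]
swap        [0, 0]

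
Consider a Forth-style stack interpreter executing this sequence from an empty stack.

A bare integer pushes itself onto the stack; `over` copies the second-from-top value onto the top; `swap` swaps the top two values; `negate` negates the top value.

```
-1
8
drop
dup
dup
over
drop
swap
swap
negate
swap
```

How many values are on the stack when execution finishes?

-1     : [-1]
8      : [-1, 8]
drop   : [-1]
dup    : [-1, -1]
dup    : [-1, -1, -1]
over   : [-1, -1, -1, -1]
drop   : [-1, -1, -1]
swap   : [-1, -1, -1]
swap   : [-1, -1, -1]
negate : [-1, -1, 1]
swap   : [-1, 1, -1]

3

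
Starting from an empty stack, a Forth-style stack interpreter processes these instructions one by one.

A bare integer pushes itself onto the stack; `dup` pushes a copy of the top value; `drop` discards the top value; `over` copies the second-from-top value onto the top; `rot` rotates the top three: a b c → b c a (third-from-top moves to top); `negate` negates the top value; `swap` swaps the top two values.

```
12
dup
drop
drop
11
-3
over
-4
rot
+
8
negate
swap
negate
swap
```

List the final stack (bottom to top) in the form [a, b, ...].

12     -> 12
dup    -> 12 12
drop   -> 12
drop   -> (empty)
11     -> 11
-3     -> 11 -3
over   -> 11 -3 11
-4     -> 11 -3 11 -4
rot    -> 11 11 -4 -3
+      -> 11 11 -7
8      -> 11 11 -7 8
negate -> 11 11 -7 -8
swap   -> 11 11 -8 -7
negate -> 11 11 -8 7
swap   -> 11 11 7 -8

[11, 11, 7, -8]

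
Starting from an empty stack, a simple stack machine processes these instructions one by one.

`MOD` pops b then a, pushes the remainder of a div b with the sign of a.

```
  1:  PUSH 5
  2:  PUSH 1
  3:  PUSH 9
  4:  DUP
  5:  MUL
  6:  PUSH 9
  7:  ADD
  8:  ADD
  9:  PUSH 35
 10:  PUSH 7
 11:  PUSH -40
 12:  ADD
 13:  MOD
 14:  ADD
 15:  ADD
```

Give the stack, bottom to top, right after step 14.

[5, 93]

PUSH 5   -> [5]
PUSH 1   -> [5, 1]
PUSH 9   -> [5, 1, 9]
DUP      -> [5, 1, 9, 9]
MUL      -> [5, 1, 81]
PUSH 9   -> [5, 1, 81, 9]
ADD      -> [5, 1, 90]
ADD      -> [5, 91]
PUSH 35  -> [5, 91, 35]
PUSH 7   -> [5, 91, 35, 7]
PUSH -40 -> [5, 91, 35, 7, -40]
ADD      -> [5, 91, 35, -33]
MOD      -> [5, 91, 2]
ADD      -> [5, 93]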